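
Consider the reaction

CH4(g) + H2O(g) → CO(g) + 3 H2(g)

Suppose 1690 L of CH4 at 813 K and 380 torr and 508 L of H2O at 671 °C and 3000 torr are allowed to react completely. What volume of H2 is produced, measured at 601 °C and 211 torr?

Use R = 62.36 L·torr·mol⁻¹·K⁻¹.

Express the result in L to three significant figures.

9820 L

n(CH4) = PV/RT = (380 × 1690) / (62.36 × 813) = 12.67 mol
n(H2O) = PV/RT = (3000 × 508) / (62.36 × 944.15) = 25.88 mol
For 12.67 mol CH4, stoichiometry requires (1/1) × 12.67 = 12.67 mol H2O; 25.88 mol is available, so CH4 is limiting.
n(H2) = (3/1) × 12.67 = 38.01 mol
V(H2) = nRT/P = 38.01 × 62.36 × 874.15 / 211 = 9820 L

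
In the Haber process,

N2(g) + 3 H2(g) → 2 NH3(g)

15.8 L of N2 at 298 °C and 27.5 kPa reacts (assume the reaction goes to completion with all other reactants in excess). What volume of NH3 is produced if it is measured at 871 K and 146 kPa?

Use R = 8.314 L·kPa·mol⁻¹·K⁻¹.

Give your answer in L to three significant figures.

n(N2) = PV/RT = (27.5 × 15.8) / (8.314 × 571.15) = 0.09150 mol
n(NH3) = (2/1) × 0.09150 = 0.1830 mol
V = nRT/P = 0.1830 × 8.314 × 871 / 146 = 9.077 L

9.08 L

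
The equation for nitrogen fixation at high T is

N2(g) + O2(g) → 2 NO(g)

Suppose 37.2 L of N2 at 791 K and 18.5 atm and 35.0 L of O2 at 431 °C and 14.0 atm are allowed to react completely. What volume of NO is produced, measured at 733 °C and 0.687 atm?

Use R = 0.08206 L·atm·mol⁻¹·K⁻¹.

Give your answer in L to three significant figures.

2040 L

n(N2) = PV/RT = (18.5 × 37.2) / (0.08206 × 791) = 10.60 mol
n(O2) = PV/RT = (14.0 × 35.0) / (0.08206 × 704.15) = 8.480 mol
For 10.60 mol N2, stoichiometry requires (1/1) × 10.60 = 10.60 mol O2; 8.480 mol is available, so O2 is limiting.
n(NO) = (2/1) × 8.480 = 16.96 mol
V(NO) = nRT/P = 16.96 × 0.08206 × 1006.15 / 0.687 = 2038 L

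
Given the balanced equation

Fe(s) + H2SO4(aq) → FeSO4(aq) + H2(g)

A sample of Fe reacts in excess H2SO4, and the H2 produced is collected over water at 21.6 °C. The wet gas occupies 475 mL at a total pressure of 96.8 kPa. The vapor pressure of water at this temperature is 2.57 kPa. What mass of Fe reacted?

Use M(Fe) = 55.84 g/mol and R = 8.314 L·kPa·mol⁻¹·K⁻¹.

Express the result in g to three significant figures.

1.02 g

P(H2) = 96.8 − 2.57 = 94.23 kPa
n(H2) = PV/RT = (94.23 × 0.4750) / (8.314 × 294.75) = 0.01826 mol
n(Fe) = (1/1) × 0.01826 = 0.01826 mol
m(Fe) = 0.01826 × 55.84 = 1.020 g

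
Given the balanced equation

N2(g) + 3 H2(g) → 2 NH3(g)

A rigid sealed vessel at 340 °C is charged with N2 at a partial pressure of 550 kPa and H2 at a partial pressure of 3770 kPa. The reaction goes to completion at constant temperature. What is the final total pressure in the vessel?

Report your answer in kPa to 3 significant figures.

With V and T fixed, P_i ∝ n_i, so the mole ratios apply directly to partial pressures at 340 °C.
P(H2) required for 550 kPa of N2 = (3/1) × 550 = 1650 kPa; available 3770 kPa, so N2 is limiting.
P(H2) remaining = 3770 − (3/1) × 550 = 2120 kPa
P(gaseous products) = (2)/1 × 550 = 1100 kPa
P_total at 340 °C = 2120 + 1100 = 3220 kPa

3220 kPa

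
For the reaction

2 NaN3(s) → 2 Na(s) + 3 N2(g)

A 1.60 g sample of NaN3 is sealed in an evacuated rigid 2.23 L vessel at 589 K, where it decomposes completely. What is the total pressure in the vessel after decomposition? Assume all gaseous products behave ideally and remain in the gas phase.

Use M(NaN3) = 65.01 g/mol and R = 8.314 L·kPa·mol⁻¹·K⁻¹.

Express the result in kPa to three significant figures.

81.1 kPa

n(NaN3) = 1.60 / 65.01 = 0.02461 mol
n(gas produced) = (3/2) × 0.02461 = 0.03692 mol
P = nRT/V = 0.03692 × 8.314 × 589 / 2.23 = 81.07 kPa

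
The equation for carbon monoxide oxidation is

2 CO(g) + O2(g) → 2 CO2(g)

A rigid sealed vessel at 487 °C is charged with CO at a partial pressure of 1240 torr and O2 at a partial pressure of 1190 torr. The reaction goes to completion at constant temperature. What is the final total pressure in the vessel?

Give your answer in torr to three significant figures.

With V and T fixed, P_i ∝ n_i, so the mole ratios apply directly to partial pressures at 487 °C.
P(O2) required for 1240 torr of CO = (1/2) × 1240 = 620.0 torr; available 1190 torr, so CO is limiting.
P(O2) remaining = 1190 − (1/2) × 1240 = 570.0 torr
P(gaseous products) = (2)/2 × 1240 = 1240 torr
P_total at 487 °C = 570.0 + 1240 = 1810 torr

1810 torr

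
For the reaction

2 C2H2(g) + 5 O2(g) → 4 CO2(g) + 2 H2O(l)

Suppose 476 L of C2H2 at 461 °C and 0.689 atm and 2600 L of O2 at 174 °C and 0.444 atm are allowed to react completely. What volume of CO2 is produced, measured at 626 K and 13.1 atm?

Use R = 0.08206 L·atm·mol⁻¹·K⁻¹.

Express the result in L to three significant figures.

42.7 L

n(C2H2) = PV/RT = (0.689 × 476) / (0.08206 × 734.15) = 5.444 mol
n(O2) = PV/RT = (0.444 × 2600) / (0.08206 × 447.15) = 31.46 mol
For 5.444 mol C2H2, stoichiometry requires (5/2) × 5.444 = 13.61 mol O2; 31.46 mol is available, so C2H2 is limiting.
n(CO2) = (4/2) × 5.444 = 10.89 mol
V(CO2) = nRT/P = 10.89 × 0.08206 × 626 / 13.1 = 42.70 L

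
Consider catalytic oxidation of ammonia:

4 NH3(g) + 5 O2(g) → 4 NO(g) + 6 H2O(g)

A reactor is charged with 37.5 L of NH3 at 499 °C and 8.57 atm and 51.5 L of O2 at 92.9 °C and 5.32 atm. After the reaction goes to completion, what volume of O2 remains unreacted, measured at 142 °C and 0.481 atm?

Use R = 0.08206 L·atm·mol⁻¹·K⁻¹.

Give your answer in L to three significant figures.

197 L

n(NH3) = PV/RT = (8.57 × 37.5) / (0.08206 × 772.15) = 5.072 mol
n(O2) = PV/RT = (5.32 × 51.5) / (0.08206 × 366.05) = 9.121 mol
For 5.072 mol NH3, stoichiometry requires (5/4) × 5.072 = 6.340 mol O2; 9.121 mol is available, so NH3 is limiting.
n(O2) consumed = (5/4) × 5.072 = 6.340 mol; remaining = 9.121 − 6.340 = 2.781 mol
V(O2) = nRT/P = 2.781 × 0.08206 × 415.15 / 0.481 = 197.0 L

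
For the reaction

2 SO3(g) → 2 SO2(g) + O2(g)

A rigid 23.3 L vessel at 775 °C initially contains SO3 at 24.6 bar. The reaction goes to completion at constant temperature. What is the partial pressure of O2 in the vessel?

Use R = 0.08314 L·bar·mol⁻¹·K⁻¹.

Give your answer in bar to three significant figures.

12.3 bar

n(SO3)₀ = PV/RT = (24.6 × 23.3) / (0.08314 × 1048.15) = 6.577 mol
n(O2) = (1/2) × 6.577 = 3.288 mol
P(O2) = nRT/V = 3.288 × 0.08314 × 1048.15 / 23.3 = 12.30 bar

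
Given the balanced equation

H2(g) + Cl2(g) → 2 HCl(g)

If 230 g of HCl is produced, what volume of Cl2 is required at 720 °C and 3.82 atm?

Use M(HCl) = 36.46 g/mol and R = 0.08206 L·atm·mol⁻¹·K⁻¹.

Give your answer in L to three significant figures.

67.3 L

n(HCl) = 230.0 / 36.46 = 6.308 mol
n(Cl2) = (1/2) × 6.308 = 3.154 mol
V = nRT/P = 3.154 × 0.08206 × 993.15 / 3.82 = 67.29 L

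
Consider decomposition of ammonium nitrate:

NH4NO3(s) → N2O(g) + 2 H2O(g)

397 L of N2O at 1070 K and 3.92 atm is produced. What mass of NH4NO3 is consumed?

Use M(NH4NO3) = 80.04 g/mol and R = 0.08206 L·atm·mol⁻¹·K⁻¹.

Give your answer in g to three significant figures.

n(N2O) = PV/RT = (3.92 × 397) / (0.08206 × 1070) = 17.72 mol
n(NH4NO3) = (1/1) × 17.72 = 17.72 mol
m(NH4NO3) = 17.72 × 80.04 = 1418 g

1420 g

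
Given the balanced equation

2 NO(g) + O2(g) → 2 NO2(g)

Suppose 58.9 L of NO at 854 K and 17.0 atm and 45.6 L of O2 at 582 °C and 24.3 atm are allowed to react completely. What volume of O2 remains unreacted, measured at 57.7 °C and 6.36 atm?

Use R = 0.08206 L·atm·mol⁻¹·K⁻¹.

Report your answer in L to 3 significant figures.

n(NO) = PV/RT = (17.0 × 58.9) / (0.08206 × 854) = 14.29 mol
n(O2) = PV/RT = (24.3 × 45.6) / (0.08206 × 855.15) = 15.79 mol
For 14.29 mol NO, stoichiometry requires (1/2) × 14.29 = 7.145 mol O2; 15.79 mol is available, so NO is limiting.
n(O2) consumed = (1/2) × 14.29 = 7.145 mol; remaining = 15.79 − 7.145 = 8.645 mol
V(O2) = nRT/P = 8.645 × 0.08206 × 330.85 / 6.36 = 36.90 L

36.9 L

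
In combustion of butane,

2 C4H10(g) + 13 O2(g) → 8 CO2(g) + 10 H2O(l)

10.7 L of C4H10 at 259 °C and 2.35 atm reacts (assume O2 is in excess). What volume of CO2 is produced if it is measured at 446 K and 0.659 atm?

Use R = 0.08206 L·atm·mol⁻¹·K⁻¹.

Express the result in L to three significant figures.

128 L

n(C4H10) = PV/RT = (2.35 × 10.7) / (0.08206 × 532.15) = 0.5758 mol
n(CO2) = (8/2) × 0.5758 = 2.303 mol
V = nRT/P = 2.303 × 0.08206 × 446 / 0.659 = 127.9 L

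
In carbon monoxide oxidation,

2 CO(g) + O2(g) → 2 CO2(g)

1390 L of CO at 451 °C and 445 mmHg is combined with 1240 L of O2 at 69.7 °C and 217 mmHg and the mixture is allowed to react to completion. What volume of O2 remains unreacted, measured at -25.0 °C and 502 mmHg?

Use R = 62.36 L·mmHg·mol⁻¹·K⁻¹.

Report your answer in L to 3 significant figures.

177 L

n(CO) = PV/RT = (445 × 1390) / (62.36 × 724.15) = 13.70 mol
n(O2) = PV/RT = (217 × 1240) / (62.36 × 342.85) = 12.59 mol
For 13.70 mol CO, stoichiometry requires (1/2) × 13.70 = 6.850 mol O2; 12.59 mol is available, so CO is limiting.
n(O2) consumed = (1/2) × 13.70 = 6.850 mol; remaining = 12.59 − 6.850 = 5.740 mol
V(O2) = nRT/P = 5.740 × 62.36 × 248.15 / 502 = 176.9 L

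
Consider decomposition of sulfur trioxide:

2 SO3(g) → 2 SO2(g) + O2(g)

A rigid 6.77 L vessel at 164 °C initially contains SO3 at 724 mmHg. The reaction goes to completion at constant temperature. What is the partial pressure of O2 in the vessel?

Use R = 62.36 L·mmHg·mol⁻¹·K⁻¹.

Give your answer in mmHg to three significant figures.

n(SO3)₀ = PV/RT = (724 × 6.77) / (62.36 × 437.15) = 0.1798 mol
n(O2) = (1/2) × 0.1798 = 0.08990 mol
P(O2) = nRT/V = 0.08990 × 62.36 × 437.15 / 6.77 = 362.0 mmHg

362 mmHg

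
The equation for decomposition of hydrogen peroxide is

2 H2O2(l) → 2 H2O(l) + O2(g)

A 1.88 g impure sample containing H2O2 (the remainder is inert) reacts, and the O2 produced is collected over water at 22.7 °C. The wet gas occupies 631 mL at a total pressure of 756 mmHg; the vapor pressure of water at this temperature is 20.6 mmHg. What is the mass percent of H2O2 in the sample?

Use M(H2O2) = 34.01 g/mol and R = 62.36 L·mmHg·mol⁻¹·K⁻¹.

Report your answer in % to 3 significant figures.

91.0 %

P(O2) = 756 − 20.6 = 735.4 mmHg
n(O2) = PV/RT = (735.4 × 0.6310) / (62.36 × 295.85) = 0.02515 mol
n(H2O2) = (2/1) × 0.02515 = 0.05030 mol
m(H2O2) = 0.05030 × 34.01 = 1.711 g
%H2O2 = 1.711 / 1.88 × 100 = 91.01%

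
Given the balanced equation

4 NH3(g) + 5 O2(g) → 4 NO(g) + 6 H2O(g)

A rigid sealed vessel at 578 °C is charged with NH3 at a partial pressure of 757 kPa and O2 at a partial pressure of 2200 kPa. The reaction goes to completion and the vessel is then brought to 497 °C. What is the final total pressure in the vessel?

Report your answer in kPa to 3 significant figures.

2850 kPa

With V and T fixed, P_i ∝ n_i, so the mole ratios apply directly to partial pressures at 578 °C.
P(O2) required for 757 kPa of NH3 = (5/4) × 757 = 946.2 kPa; available 2200 kPa, so NH3 is limiting.
P(O2) remaining = 2200 − (5/4) × 757 = 1254 kPa
P(gaseous products) = (4+6)/4 × 757 = 1892 kPa
P_total at 578 °C = 1254 + 1892 = 3146 kPa
Scaling to 497 °C: P = 3146 × 770.15/851.15 = 2847 kPa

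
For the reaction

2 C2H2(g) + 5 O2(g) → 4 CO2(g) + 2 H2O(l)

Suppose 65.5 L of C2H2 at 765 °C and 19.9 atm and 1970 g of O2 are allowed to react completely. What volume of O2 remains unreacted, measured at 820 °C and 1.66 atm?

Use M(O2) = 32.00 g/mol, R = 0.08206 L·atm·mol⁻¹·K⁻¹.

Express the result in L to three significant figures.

n(C2H2) = PV/RT = (19.9 × 65.5) / (0.08206 × 1038.15) = 15.30 mol
n(O2) = 1970 / 32.00 = 61.56 mol
For 15.30 mol C2H2, stoichiometry requires (5/2) × 15.30 = 38.25 mol O2; 61.56 mol is available, so C2H2 is limiting.
n(O2) consumed = (5/2) × 15.30 = 38.25 mol; remaining = 61.56 − 38.25 = 23.31 mol
V(O2) = nRT/P = 23.31 × 0.08206 × 1093.15 / 1.66 = 1260 L

1260 L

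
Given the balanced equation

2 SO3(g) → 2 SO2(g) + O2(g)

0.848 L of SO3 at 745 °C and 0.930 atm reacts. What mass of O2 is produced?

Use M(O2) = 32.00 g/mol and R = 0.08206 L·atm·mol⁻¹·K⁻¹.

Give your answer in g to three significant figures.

0.151 g

n(SO3) = PV/RT = (0.930 × 0.848) / (0.08206 × 1018.15) = 0.009439 mol
n(O2) = (1/2) × 0.009439 = 0.004719 mol
m(O2) = 0.004719 × 32.00 = 0.1510 g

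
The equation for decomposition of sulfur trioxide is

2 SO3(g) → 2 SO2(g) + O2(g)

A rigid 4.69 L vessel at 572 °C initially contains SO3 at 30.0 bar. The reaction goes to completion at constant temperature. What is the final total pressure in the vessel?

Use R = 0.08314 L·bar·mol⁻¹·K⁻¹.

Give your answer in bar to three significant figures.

At constant T and V, P ∝ n(gas): 2 mol gas → 3 mol gas.
P_final = (3/2) × 30.0 = 45.00 bar

45.0 bar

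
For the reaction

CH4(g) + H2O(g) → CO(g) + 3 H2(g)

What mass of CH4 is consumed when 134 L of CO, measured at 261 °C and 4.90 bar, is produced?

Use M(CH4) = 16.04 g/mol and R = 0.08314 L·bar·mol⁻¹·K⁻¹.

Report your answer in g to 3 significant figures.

237 g

n(CO) = PV/RT = (4.90 × 134) / (0.08314 × 534.15) = 14.79 mol
n(CH4) = (1/1) × 14.79 = 14.79 mol
m(CH4) = 14.79 × 16.04 = 237.2 g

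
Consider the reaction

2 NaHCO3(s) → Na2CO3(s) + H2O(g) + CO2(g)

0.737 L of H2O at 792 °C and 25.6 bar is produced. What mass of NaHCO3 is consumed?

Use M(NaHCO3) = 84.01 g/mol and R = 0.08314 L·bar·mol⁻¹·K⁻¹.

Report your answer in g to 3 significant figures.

35.8 g

n(H2O) = PV/RT = (25.6 × 0.737) / (0.08314 × 1065.15) = 0.2131 mol
n(NaHCO3) = (2/1) × 0.2131 = 0.4262 mol
m(NaHCO3) = 0.4262 × 84.01 = 35.81 g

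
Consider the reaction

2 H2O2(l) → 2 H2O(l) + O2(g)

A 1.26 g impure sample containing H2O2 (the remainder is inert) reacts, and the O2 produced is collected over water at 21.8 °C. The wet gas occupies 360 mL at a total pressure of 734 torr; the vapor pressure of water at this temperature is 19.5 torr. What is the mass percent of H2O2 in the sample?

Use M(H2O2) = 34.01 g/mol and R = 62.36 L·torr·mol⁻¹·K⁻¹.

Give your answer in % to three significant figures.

P(O2) = 734 − 19.5 = 714.5 torr
n(O2) = PV/RT = (714.5 × 0.3600) / (62.36 × 294.95) = 0.01398 mol
n(H2O2) = (2/1) × 0.01398 = 0.02796 mol
m(H2O2) = 0.02796 × 34.01 = 0.9509 g
%H2O2 = 0.9509 / 1.26 × 100 = 75.47%

75.5 %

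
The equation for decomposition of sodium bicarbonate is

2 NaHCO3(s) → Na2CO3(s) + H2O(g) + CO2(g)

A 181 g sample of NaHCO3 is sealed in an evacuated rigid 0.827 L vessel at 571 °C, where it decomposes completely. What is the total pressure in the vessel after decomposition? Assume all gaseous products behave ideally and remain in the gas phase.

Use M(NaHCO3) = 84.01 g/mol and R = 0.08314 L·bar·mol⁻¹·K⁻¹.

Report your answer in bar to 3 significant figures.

n(NaHCO3) = 181 / 84.01 = 2.155 mol
n(gas produced) = (2/2) × 2.155 = 2.155 mol
P = nRT/V = 2.155 × 0.08314 × 844.15 / 0.827 = 182.9 bar

183 bar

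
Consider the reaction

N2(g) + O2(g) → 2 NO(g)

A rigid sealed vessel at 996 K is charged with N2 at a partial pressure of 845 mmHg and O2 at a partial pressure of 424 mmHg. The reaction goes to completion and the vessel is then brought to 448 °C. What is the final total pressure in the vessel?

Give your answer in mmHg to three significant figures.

At constant V, partial pressures at 996 K are proportional to moles, so apply stoichiometry directly to pressures.
P(O2) required for 845 mmHg of N2 = (1/1) × 845 = 845.0 mmHg; available 424 mmHg, so O2 is limiting.
P(N2) remaining = 845 − (1/1) × 424 = 421.0 mmHg
P(gaseous products) = (2)/1 × 424 = 848.0 mmHg
P_total at 996 K = 421.0 + 848.0 = 1269 mmHg
Scaling to 448 °C: P = 1269 × 721.15/996 = 918.8 mmHg

919 mmHg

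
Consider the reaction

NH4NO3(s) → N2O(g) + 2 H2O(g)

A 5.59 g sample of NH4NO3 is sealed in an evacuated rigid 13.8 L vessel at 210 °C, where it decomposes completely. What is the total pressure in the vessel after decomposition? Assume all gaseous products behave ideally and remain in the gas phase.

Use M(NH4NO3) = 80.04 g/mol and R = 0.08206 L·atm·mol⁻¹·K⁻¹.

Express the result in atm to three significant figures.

0.602 atm

n(NH4NO3) = 5.59 / 80.04 = 0.06984 mol
n(gas produced) = (3/1) × 0.06984 = 0.2095 mol
P = nRT/V = 0.2095 × 0.08206 × 483.15 / 13.8 = 0.6019 atm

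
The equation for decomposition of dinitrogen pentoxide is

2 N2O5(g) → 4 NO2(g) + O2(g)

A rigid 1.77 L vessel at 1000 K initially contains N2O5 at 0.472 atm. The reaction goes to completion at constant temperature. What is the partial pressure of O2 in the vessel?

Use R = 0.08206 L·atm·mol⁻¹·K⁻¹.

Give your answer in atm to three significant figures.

0.236 atm

n(N2O5)₀ = PV/RT = (0.472 × 1.77) / (0.08206 × 1000) = 0.01018 mol
n(O2) = (1/2) × 0.01018 = 0.005090 mol
P(O2) = nRT/V = 0.005090 × 0.08206 × 1000 / 1.77 = 0.2360 atm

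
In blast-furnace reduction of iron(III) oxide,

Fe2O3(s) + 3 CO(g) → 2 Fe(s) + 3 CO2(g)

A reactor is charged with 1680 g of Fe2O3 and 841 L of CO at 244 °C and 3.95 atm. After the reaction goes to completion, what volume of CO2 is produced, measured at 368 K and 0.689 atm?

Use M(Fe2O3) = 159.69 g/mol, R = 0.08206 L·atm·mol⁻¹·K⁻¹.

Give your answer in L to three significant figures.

1380 L

n(Fe2O3) = 1680 / 159.69 = 10.52 mol
n(CO) = PV/RT = (3.95 × 841) / (0.08206 × 517.15) = 78.28 mol
For 10.52 mol Fe2O3, stoichiometry requires (3/1) × 10.52 = 31.56 mol CO; 78.28 mol is available, so Fe2O3 is limiting.
n(CO2) = (3/1) × 10.52 = 31.56 mol
V(CO2) = nRT/P = 31.56 × 0.08206 × 368 / 0.689 = 1383 L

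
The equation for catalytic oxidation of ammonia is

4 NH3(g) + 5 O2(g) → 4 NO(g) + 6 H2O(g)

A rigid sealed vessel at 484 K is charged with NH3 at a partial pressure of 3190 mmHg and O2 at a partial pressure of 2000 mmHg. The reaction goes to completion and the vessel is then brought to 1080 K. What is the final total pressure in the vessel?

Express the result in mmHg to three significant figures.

With V and T fixed, P_i ∝ n_i, so the mole ratios apply directly to partial pressures at 484 K.
P(O2) required for 3190 mmHg of NH3 = (5/4) × 3190 = 3988 mmHg; available 2000 mmHg, so O2 is limiting.
P(NH3) remaining = 3190 − (4/5) × 2000 = 1590 mmHg
P(gaseous products) = (4+6)/5 × 2000 = 4000 mmHg
P_total at 484 K = 1590 + 4000 = 5590 mmHg
Scaling to 1080 K: P = 5590 × 1080/484 = 12470 mmHg

12500 mmHg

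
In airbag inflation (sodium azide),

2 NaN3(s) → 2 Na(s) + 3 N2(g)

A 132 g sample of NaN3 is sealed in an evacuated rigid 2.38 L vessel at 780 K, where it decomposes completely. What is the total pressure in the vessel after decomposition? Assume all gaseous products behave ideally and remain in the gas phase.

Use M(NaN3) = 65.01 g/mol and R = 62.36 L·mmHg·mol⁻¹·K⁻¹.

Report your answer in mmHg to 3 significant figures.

62200 mmHg

n(NaN3) = 132 / 65.01 = 2.030 mol
n(gas produced) = (3/2) × 2.030 = 3.045 mol
P = nRT/V = 3.045 × 62.36 × 780 / 2.38 = 62230 mmHg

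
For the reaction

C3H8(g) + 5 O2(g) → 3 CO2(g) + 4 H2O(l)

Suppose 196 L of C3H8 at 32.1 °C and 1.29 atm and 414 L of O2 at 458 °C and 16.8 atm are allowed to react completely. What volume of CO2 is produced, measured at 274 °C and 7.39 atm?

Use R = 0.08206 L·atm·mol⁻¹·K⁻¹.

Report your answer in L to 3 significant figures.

n(C3H8) = PV/RT = (1.29 × 196) / (0.08206 × 305.25) = 10.09 mol
n(O2) = PV/RT = (16.8 × 414) / (0.08206 × 731.15) = 115.9 mol
For 10.09 mol C3H8, stoichiometry requires (5/1) × 10.09 = 50.45 mol O2; 115.9 mol is available, so C3H8 is limiting.
n(CO2) = (3/1) × 10.09 = 30.27 mol
V(CO2) = nRT/P = 30.27 × 0.08206 × 547.15 / 7.39 = 183.9 L

184 L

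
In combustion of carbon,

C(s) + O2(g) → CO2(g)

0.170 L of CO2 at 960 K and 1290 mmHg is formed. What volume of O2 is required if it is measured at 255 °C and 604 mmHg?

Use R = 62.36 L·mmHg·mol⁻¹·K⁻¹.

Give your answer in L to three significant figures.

0.200 L

n(CO2) = PV/RT = (1290 × 0.170) / (62.36 × 960) = 0.003663 mol
n(O2) = (1/1) × 0.003663 = 0.003663 mol
V = nRT/P = 0.003663 × 62.36 × 528.15 / 604 = 0.1997 L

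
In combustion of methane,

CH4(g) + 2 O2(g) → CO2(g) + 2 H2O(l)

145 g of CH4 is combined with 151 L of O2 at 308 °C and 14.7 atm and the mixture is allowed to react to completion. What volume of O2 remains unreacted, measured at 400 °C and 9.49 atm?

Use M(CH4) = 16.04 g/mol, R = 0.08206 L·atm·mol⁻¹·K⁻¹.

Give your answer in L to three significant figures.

n(CH4) = 145 / 16.04 = 9.040 mol
n(O2) = PV/RT = (14.7 × 151) / (0.08206 × 581.15) = 46.55 mol
For 9.040 mol CH4, stoichiometry requires (2/1) × 9.040 = 18.08 mol O2; 46.55 mol is available, so CH4 is limiting.
n(O2) consumed = (2/1) × 9.040 = 18.08 mol; remaining = 46.55 − 18.08 = 28.47 mol
V(O2) = nRT/P = 28.47 × 0.08206 × 673.15 / 9.49 = 165.7 L

166 L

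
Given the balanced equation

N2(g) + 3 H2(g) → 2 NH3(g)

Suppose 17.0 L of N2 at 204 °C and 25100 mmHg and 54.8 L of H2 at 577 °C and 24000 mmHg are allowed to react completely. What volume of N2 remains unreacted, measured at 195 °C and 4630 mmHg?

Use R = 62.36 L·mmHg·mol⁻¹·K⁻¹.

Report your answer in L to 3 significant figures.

n(N2) = PV/RT = (25100 × 17.0) / (62.36 × 477.15) = 14.34 mol
n(H2) = PV/RT = (24000 × 54.8) / (62.36 × 850.15) = 24.81 mol
For 14.34 mol N2, stoichiometry requires (3/1) × 14.34 = 43.02 mol H2; 24.81 mol is available, so H2 is limiting.
n(N2) consumed = (1/3) × 24.81 = 8.270 mol; remaining = 14.34 − 8.270 = 6.070 mol
V(N2) = nRT/P = 6.070 × 62.36 × 468.15 / 4630 = 38.27 L

38.3 L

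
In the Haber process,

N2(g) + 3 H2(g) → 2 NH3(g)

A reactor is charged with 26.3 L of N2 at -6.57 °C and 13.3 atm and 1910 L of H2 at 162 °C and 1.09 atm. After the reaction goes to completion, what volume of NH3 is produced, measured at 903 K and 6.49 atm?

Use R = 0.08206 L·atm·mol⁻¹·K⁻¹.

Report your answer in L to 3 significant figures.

n(N2) = PV/RT = (13.3 × 26.3) / (0.08206 × 266.58) = 15.99 mol
n(H2) = PV/RT = (1.09 × 1910) / (0.08206 × 435.15) = 58.30 mol
For 15.99 mol N2, stoichiometry requires (3/1) × 15.99 = 47.97 mol H2; 58.30 mol is available, so N2 is limiting.
n(NH3) = (2/1) × 15.99 = 31.98 mol
V(NH3) = nRT/P = 31.98 × 0.08206 × 903 / 6.49 = 365.1 L

365 L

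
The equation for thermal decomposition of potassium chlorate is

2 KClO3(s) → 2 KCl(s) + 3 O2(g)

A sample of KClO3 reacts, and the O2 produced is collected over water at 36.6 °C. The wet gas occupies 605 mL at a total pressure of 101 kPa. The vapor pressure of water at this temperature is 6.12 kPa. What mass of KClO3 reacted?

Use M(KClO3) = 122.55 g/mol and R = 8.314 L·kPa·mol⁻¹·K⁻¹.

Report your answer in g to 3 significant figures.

P(O2) = 101 − 6.12 = 94.88 kPa
n(O2) = PV/RT = (94.88 × 0.6050) / (8.314 × 309.75) = 0.02229 mol
n(KClO3) = (2/3) × 0.02229 = 0.01486 mol
m(KClO3) = 0.01486 × 122.55 = 1.821 g

1.82 g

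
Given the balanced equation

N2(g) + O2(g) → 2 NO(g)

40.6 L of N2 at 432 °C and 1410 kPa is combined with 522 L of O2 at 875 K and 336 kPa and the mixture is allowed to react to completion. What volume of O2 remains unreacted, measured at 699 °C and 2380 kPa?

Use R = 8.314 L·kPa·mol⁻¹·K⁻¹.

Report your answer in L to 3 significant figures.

n(N2) = PV/RT = (1410 × 40.6) / (8.314 × 705.15) = 9.765 mol
n(O2) = PV/RT = (336 × 522) / (8.314 × 875) = 24.11 mol
For 9.765 mol N2, stoichiometry requires (1/1) × 9.765 = 9.765 mol O2; 24.11 mol is available, so N2 is limiting.
n(O2) consumed = (1/1) × 9.765 = 9.765 mol; remaining = 24.11 − 9.765 = 14.34 mol
V(O2) = nRT/P = 14.34 × 8.314 × 972.15 / 2380 = 48.70 L

48.7 L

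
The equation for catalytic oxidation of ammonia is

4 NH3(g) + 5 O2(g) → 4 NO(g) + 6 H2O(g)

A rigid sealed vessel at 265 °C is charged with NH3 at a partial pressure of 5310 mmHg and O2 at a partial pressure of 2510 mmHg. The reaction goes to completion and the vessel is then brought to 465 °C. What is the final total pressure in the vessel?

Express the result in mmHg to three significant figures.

11400 mmHg

Because the vessel is rigid and T is held at 265 °C, work the stoichiometry in partial pressures (P_i = n_iRT/V).
P(O2) required for 5310 mmHg of NH3 = (5/4) × 5310 = 6638 mmHg; available 2510 mmHg, so O2 is limiting.
P(NH3) remaining = 5310 − (4/5) × 2510 = 3302 mmHg
P(gaseous products) = (4+6)/5 × 2510 = 5020 mmHg
P_total at 265 °C = 3302 + 5020 = 8322 mmHg
Scaling to 465 °C: P = 8322 × 738.15/538.15 = 11410 mmHg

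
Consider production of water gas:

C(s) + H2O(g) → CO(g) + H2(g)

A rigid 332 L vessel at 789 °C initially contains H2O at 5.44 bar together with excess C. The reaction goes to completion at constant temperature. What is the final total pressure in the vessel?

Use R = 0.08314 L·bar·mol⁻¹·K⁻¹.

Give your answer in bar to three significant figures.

At constant T and V, P ∝ n(gas): 1 mol gas → 2 mol gas.
P_final = (2/1) × 5.44 = 10.88 bar

10.9 bar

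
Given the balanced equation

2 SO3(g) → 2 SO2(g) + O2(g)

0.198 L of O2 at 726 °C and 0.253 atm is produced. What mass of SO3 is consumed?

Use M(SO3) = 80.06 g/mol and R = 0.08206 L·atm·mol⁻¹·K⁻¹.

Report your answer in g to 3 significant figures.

n(O2) = PV/RT = (0.253 × 0.198) / (0.08206 × 999.15) = 0.0006110 mol
n(SO3) = (2/1) × 0.0006110 = 0.001222 mol
m(SO3) = 0.001222 × 80.06 = 0.09783 g

0.0978 g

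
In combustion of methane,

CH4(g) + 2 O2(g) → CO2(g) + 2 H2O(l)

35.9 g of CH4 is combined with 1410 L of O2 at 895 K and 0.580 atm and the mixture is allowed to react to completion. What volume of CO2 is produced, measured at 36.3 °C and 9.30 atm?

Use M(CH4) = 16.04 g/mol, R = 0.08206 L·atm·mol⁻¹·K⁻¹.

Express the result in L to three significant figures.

6.11 L

n(CH4) = 35.9 / 16.04 = 2.238 mol
n(O2) = PV/RT = (0.580 × 1410) / (0.08206 × 895) = 11.14 mol
For 2.238 mol CH4, stoichiometry requires (2/1) × 2.238 = 4.476 mol O2; 11.14 mol is available, so CH4 is limiting.
n(CO2) = (1/1) × 2.238 = 2.238 mol
V(CO2) = nRT/P = 2.238 × 0.08206 × 309.45 / 9.30 = 6.111 L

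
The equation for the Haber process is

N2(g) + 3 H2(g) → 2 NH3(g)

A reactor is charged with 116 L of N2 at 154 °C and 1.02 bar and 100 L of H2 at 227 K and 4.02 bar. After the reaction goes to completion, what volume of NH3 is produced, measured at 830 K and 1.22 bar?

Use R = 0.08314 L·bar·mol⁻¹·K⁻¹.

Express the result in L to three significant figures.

n(N2) = PV/RT = (1.02 × 116) / (0.08314 × 427.15) = 3.332 mol
n(H2) = PV/RT = (4.02 × 100) / (0.08314 × 227) = 21.30 mol
For 3.332 mol N2, stoichiometry requires (3/1) × 3.332 = 9.996 mol H2; 21.30 mol is available, so N2 is limiting.
n(NH3) = (2/1) × 3.332 = 6.664 mol
V(NH3) = nRT/P = 6.664 × 0.08314 × 830 / 1.22 = 376.9 L

377 L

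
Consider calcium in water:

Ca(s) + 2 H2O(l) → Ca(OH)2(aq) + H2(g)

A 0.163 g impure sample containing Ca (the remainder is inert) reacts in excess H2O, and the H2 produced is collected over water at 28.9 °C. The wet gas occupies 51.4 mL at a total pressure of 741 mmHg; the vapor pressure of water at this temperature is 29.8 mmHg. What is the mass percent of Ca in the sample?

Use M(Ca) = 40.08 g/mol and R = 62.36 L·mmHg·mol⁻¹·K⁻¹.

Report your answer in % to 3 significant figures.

P(H2) = 741 − 29.8 = 711.2 mmHg
n(H2) = PV/RT = (711.2 × 0.05140) / (62.36 × 302.05) = 0.001941 mol
n(Ca) = (1/1) × 0.001941 = 0.001941 mol
m(Ca) = 0.001941 × 40.08 = 0.07780 g
%Ca = 0.07780 / 0.163 × 100 = 47.73%

47.7 %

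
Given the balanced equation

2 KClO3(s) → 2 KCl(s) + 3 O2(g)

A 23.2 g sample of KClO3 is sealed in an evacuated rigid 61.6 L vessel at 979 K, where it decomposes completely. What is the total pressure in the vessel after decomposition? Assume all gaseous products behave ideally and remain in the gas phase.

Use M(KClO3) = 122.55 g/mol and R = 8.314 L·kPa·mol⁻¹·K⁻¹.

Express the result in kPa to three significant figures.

37.5 kPa

n(KClO3) = 23.2 / 122.55 = 0.1893 mol
n(gas produced) = (3/2) × 0.1893 = 0.2839 mol
P = nRT/V = 0.2839 × 8.314 × 979 / 61.6 = 37.51 kPa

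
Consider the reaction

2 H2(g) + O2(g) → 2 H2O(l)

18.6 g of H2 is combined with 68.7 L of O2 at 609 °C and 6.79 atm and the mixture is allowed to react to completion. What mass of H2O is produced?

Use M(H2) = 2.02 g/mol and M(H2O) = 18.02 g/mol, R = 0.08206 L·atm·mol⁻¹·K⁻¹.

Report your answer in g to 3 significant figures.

166 g

n(H2) = 18.6 / 2.02 = 9.208 mol
n(O2) = PV/RT = (6.79 × 68.7) / (0.08206 × 882.15) = 6.444 mol
For 9.208 mol H2, stoichiometry requires (1/2) × 9.208 = 4.604 mol O2; 6.444 mol is available, so H2 is limiting.
n(H2O) = (2/2) × 9.208 = 9.208 mol
m(H2O) = 9.208 × 18.02 = 165.9 g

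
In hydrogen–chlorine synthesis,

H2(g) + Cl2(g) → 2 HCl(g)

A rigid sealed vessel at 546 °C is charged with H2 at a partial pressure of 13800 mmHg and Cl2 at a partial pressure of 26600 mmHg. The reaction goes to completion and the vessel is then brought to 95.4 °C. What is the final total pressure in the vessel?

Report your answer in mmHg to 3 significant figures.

At constant V, partial pressures at 546 °C are proportional to moles, so apply stoichiometry directly to pressures.
P(Cl2) required for 13800 mmHg of H2 = (1/1) × 13800 = 13800 mmHg; available 26600 mmHg, so H2 is limiting.
P(Cl2) remaining = 26600 − (1/1) × 13800 = 12800 mmHg
P(gaseous products) = (2)/1 × 13800 = 27600 mmHg
P_total at 546 °C = 12800 + 27600 = 40400 mmHg
Scaling to 95.4 °C: P = 40400 × 368.55/819.15 = 18180 mmHg

18200 mmHg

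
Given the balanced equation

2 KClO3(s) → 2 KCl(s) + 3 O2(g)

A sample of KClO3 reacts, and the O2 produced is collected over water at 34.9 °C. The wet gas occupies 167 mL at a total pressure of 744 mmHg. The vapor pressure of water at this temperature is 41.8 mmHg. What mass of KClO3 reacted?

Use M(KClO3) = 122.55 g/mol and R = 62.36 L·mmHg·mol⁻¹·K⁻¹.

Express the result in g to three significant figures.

P(O2) = 744 − 41.8 = 702.2 mmHg
n(O2) = PV/RT = (702.2 × 0.1670) / (62.36 × 308.05) = 0.006104 mol
n(KClO3) = (2/3) × 0.006104 = 0.004069 mol
m(KClO3) = 0.004069 × 122.55 = 0.4987 g

0.499 g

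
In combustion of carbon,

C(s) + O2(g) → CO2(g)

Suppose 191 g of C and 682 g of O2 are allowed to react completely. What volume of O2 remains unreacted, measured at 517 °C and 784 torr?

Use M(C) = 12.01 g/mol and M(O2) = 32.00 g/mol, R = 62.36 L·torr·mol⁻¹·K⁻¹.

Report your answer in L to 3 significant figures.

340 L

n(C) = 191 / 12.01 = 15.90 mol
n(O2) = 682 / 32.00 = 21.31 mol
For 15.90 mol C, stoichiometry requires (1/1) × 15.90 = 15.90 mol O2; 21.31 mol is available, so C is limiting.
n(O2) consumed = (1/1) × 15.90 = 15.90 mol; remaining = 21.31 − 15.90 = 5.410 mol
V(O2) = nRT/P = 5.410 × 62.36 × 790.15 / 784 = 340.0 L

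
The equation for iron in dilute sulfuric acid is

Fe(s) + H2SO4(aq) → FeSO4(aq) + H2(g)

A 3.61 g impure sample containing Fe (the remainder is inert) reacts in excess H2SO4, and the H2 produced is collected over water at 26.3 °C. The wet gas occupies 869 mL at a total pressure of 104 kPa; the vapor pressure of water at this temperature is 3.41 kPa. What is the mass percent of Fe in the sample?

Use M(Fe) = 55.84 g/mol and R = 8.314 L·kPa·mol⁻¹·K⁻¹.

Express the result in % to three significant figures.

54.3 %

P(H2) = 104 − 3.41 = 100.6 kPa
n(H2) = PV/RT = (100.6 × 0.8690) / (8.314 × 299.45) = 0.03511 mol
n(Fe) = (1/1) × 0.03511 = 0.03511 mol
m(Fe) = 0.03511 × 55.84 = 1.961 g
%Fe = 1.961 / 3.61 × 100 = 54.32%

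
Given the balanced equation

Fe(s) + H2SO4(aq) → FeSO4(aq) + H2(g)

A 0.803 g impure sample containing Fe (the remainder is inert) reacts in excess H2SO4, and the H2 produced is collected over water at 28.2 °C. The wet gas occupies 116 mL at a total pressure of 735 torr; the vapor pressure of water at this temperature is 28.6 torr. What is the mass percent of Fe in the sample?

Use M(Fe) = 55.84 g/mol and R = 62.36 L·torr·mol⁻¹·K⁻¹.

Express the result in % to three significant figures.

30.3 %

P(H2) = 735 − 28.6 = 706.4 torr
n(H2) = PV/RT = (706.4 × 0.1160) / (62.36 × 301.35) = 0.004360 mol
n(Fe) = (1/1) × 0.004360 = 0.004360 mol
m(Fe) = 0.004360 × 55.84 = 0.2435 g
%Fe = 0.2435 / 0.803 × 100 = 30.32%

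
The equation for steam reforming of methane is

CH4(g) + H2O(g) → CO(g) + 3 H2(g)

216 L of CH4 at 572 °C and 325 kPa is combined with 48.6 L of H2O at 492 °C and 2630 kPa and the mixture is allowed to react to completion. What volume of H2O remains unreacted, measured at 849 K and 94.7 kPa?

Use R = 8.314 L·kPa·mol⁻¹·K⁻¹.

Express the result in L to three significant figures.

753 L

n(CH4) = PV/RT = (325 × 216) / (8.314 × 845.15) = 9.991 mol
n(H2O) = PV/RT = (2630 × 48.6) / (8.314 × 765.15) = 20.09 mol
For 9.991 mol CH4, stoichiometry requires (1/1) × 9.991 = 9.991 mol H2O; 20.09 mol is available, so CH4 is limiting.
n(H2O) consumed = (1/1) × 9.991 = 9.991 mol; remaining = 20.09 − 9.991 = 10.10 mol
V(H2O) = nRT/P = 10.10 × 8.314 × 849 / 94.7 = 752.8 L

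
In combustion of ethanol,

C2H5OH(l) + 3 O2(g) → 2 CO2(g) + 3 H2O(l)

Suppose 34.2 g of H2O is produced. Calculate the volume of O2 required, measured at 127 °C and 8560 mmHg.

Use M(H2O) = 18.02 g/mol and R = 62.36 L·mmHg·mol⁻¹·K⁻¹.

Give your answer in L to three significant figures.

n(H2O) = 34.20 / 18.02 = 1.898 mol
n(O2) = (3/3) × 1.898 = 1.898 mol
V = nRT/P = 1.898 × 62.36 × 400.15 / 8560 = 5.533 L

5.53 L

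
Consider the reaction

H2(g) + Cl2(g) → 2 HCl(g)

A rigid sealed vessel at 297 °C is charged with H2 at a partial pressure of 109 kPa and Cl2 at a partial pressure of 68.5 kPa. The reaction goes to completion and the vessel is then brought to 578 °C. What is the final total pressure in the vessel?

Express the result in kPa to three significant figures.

At constant V, partial pressures at 297 °C are proportional to moles, so apply stoichiometry directly to pressures.
P(Cl2) required for 109 kPa of H2 = (1/1) × 109 = 109.0 kPa; available 68.5 kPa, so Cl2 is limiting.
P(H2) remaining = 109 − (1/1) × 68.5 = 40.50 kPa
P(gaseous products) = (2)/1 × 68.5 = 137.0 kPa
P_total at 297 °C = 40.50 + 137.0 = 177.5 kPa
Scaling to 578 °C: P = 177.5 × 851.15/570.15 = 265.0 kPa

265 kPa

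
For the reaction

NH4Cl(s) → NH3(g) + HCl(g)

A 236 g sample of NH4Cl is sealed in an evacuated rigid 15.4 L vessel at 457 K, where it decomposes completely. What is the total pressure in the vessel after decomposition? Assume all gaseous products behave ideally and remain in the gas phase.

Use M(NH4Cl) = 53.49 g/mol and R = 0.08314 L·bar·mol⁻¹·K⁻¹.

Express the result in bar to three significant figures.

n(NH4Cl) = 236 / 53.49 = 4.412 mol
n(gas produced) = (2/1) × 4.412 = 8.824 mol
P = nRT/V = 8.824 × 0.08314 × 457 / 15.4 = 21.77 bar

21.8 bar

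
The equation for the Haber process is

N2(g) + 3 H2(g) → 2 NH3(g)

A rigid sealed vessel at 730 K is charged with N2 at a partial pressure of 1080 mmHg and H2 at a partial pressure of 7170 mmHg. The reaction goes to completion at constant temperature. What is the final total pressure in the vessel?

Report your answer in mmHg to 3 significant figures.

Because the vessel is rigid and T is held at 730 K, work the stoichiometry in partial pressures (P_i = n_iRT/V).
P(H2) required for 1080 mmHg of N2 = (3/1) × 1080 = 3240 mmHg; available 7170 mmHg, so N2 is limiting.
P(H2) remaining = 7170 − (3/1) × 1080 = 3930 mmHg
P(gaseous products) = (2)/1 × 1080 = 2160 mmHg
P_total at 730 K = 3930 + 2160 = 6090 mmHg

6090 mmHg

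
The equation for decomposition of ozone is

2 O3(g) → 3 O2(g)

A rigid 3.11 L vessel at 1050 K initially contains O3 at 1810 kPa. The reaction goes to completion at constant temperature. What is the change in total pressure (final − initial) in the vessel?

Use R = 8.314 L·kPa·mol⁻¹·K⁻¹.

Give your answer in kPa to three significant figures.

905 kPa

At constant T and V, P ∝ n(gas): 2 mol gas → 3 mol gas.
P_final = (3/2) × 1810 = 2715 kPa; ΔP = 2715 − 1810 = 905.0 kPa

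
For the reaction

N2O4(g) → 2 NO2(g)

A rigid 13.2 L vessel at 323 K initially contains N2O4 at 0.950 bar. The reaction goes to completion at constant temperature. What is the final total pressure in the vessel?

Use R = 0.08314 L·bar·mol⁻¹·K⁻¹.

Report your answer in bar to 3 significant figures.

Rigid vessel, constant T ⇒ P scales with total gas moles (1 → 2).
P_final = (2/1) × 0.950 = 1.900 bar

1.90 bar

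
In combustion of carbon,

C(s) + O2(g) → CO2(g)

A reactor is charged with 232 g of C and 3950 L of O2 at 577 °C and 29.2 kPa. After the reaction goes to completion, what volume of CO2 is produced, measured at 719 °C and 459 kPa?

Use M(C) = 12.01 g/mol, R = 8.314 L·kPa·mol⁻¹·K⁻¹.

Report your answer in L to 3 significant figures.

293 L

n(C) = 232 / 12.01 = 19.32 mol
n(O2) = PV/RT = (29.2 × 3950) / (8.314 × 850.15) = 16.32 mol
For 19.32 mol C, stoichiometry requires (1/1) × 19.32 = 19.32 mol O2; 16.32 mol is available, so O2 is limiting.
n(CO2) = (1/1) × 16.32 = 16.32 mol
V(CO2) = nRT/P = 16.32 × 8.314 × 992.15 / 459 = 293.3 L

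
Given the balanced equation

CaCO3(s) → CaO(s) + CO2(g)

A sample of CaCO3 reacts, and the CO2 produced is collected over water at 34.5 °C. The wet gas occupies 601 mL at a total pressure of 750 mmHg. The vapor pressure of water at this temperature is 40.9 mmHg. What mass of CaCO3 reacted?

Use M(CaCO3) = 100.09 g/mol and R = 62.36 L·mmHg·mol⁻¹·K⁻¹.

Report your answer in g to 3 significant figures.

P(CO2) = 750 − 40.9 = 709.1 mmHg
n(CO2) = PV/RT = (709.1 × 0.6010) / (62.36 × 307.65) = 0.02221 mol
n(CaCO3) = (1/1) × 0.02221 = 0.02221 mol
m(CaCO3) = 0.02221 × 100.09 = 2.223 g

2.22 g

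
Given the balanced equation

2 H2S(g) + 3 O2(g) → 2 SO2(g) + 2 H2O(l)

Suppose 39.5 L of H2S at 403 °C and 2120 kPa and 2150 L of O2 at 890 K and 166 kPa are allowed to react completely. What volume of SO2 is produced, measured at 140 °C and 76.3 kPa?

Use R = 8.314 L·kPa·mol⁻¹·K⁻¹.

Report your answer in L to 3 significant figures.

n(H2S) = PV/RT = (2120 × 39.5) / (8.314 × 676.15) = 14.90 mol
n(O2) = PV/RT = (166 × 2150) / (8.314 × 890) = 48.23 mol
For 14.90 mol H2S, stoichiometry requires (3/2) × 14.90 = 22.35 mol O2; 48.23 mol is available, so H2S is limiting.
n(SO2) = (2/2) × 14.90 = 14.90 mol
V(SO2) = nRT/P = 14.90 × 8.314 × 413.15 / 76.3 = 670.8 L

671 L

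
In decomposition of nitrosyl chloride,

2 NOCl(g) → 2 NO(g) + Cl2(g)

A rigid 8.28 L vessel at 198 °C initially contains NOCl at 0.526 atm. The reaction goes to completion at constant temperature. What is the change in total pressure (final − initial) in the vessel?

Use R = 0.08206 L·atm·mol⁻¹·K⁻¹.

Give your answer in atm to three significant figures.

At constant T and V, P ∝ n(gas): 2 mol gas → 3 mol gas.
P_final = (3/2) × 0.526 = 0.7890 atm; ΔP = 0.7890 − 0.526 = 0.2630 atm

0.263 atm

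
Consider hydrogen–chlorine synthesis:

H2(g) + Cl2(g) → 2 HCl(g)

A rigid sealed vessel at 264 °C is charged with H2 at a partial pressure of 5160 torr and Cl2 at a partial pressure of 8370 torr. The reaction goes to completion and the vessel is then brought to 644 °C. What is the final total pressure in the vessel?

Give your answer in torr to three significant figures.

Because the vessel is rigid and T is held at 264 °C, work the stoichiometry in partial pressures (P_i = n_iRT/V).
P(Cl2) required for 5160 torr of H2 = (1/1) × 5160 = 5160 torr; available 8370 torr, so H2 is limiting.
P(Cl2) remaining = 8370 − (1/1) × 5160 = 3210 torr
P(gaseous products) = (2)/1 × 5160 = 10320 torr
P_total at 264 °C = 3210 + 10320 = 13530 torr
Scaling to 644 °C: P = 13530 × 917.15/537.15 = 23100 torr

23100 torr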